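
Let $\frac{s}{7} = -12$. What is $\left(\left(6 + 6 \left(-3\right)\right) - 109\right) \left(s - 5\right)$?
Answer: $10769$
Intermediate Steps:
$s = -84$ ($s = 7 \left(-12\right) = -84$)
$\left(\left(6 + 6 \left(-3\right)\right) - 109\right) \left(s - 5\right) = \left(\left(6 + 6 \left(-3\right)\right) - 109\right) \left(-84 - 5\right) = \left(\left(6 - 18\right) - 109\right) \left(-84 - 5\right) = \left(-12 - 109\right) \left(-89\right) = \left(-121\right) \left(-89\right) = 10769$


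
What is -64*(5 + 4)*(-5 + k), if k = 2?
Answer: 1728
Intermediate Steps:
-64*(5 + 4)*(-5 + k) = -64*(5 + 4)*(-5 + 2) = -576*(-3) = -64*(-27) = 1728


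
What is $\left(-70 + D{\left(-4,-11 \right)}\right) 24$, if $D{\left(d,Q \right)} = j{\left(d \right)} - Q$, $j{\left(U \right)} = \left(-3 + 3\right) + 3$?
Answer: $-1344$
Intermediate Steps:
$j{\left(U \right)} = 3$ ($j{\left(U \right)} = 0 + 3 = 3$)
$D{\left(d,Q \right)} = 3 - Q$
$\left(-70 + D{\left(-4,-11 \right)}\right) 24 = \left(-70 + \left(3 - -11\right)\right) 24 = \left(-70 + \left(3 + 11\right)\right) 24 = \left(-70 + 14\right) 24 = \left(-56\right) 24 = -1344$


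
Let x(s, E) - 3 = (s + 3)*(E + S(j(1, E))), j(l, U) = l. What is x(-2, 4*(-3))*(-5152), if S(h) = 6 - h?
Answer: 20608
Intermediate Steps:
x(s, E) = 3 + (3 + s)*(5 + E) (x(s, E) = 3 + (s + 3)*(E + (6 - 1*1)) = 3 + (3 + s)*(E + (6 - 1)) = 3 + (3 + s)*(E + 5) = 3 + (3 + s)*(5 + E))
x(-2, 4*(-3))*(-5152) = (18 + 3*(4*(-3)) + 5*(-2) + (4*(-3))*(-2))*(-5152) = (18 + 3*(-12) - 10 - 12*(-2))*(-5152) = (18 - 36 - 10 + 24)*(-5152) = -4*(-5152) = 20608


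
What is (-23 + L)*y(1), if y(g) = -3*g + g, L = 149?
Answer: -252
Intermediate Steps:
y(g) = -2*g
(-23 + L)*y(1) = (-23 + 149)*(-2*1) = 126*(-2) = -252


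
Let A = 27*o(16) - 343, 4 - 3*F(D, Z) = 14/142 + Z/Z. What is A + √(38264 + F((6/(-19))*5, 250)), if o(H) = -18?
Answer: -829 + √1736043294/213 ≈ -633.39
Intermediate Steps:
F(D, Z) = 206/213 (F(D, Z) = 4/3 - (14/142 + Z/Z)/3 = 4/3 - (14*(1/142) + 1)/3 = 4/3 - (7/71 + 1)/3 = 4/3 - ⅓*78/71 = 4/3 - 26/71 = 206/213)
A = -829 (A = 27*(-18) - 343 = -486 - 343 = -829)
A + √(38264 + F((6/(-19))*5, 250)) = -829 + √(38264 + 206/213) = -829 + √(8150438/213) = -829 + √1736043294/213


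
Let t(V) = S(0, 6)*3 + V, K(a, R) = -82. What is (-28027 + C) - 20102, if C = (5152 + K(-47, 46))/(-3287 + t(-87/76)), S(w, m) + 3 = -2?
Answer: -12082641351/251039 ≈ -48131.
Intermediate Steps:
S(w, m) = -5 (S(w, m) = -3 - 2 = -5)
t(V) = -15 + V (t(V) = -5*3 + V = -15 + V)
C = -385320/251039 (C = (5152 - 82)/(-3287 + (-15 - 87/76)) = 5070/(-3287 + (-15 - 87*1/76)) = 5070/(-3287 + (-15 - 87/76)) = 5070/(-3287 - 1227/76) = 5070/(-251039/76) = 5070*(-76/251039) = -385320/251039 ≈ -1.5349)
(-28027 + C) - 20102 = (-28027 - 385320/251039) - 20102 = -7036255373/251039 - 20102 = -12082641351/251039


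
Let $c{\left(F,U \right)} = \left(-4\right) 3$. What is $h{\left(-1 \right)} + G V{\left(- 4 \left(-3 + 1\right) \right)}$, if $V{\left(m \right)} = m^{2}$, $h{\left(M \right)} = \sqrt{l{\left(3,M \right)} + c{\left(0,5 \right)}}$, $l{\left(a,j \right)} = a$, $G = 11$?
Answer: $704 + 3 i \approx 704.0 + 3.0 i$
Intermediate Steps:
$c{\left(F,U \right)} = -12$
$h{\left(M \right)} = 3 i$ ($h{\left(M \right)} = \sqrt{3 - 12} = \sqrt{-9} = 3 i$)
$h{\left(-1 \right)} + G V{\left(- 4 \left(-3 + 1\right) \right)} = 3 i + 11 \left(- 4 \left(-3 + 1\right)\right)^{2} = 3 i + 11 \left(\left(-4\right) \left(-2\right)\right)^{2} = 3 i + 11 \cdot 8^{2} = 3 i + 11 \cdot 64 = 3 i + 704 = 704 + 3 i$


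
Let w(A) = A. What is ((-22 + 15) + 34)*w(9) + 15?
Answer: 258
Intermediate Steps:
((-22 + 15) + 34)*w(9) + 15 = ((-22 + 15) + 34)*9 + 15 = (-7 + 34)*9 + 15 = 27*9 + 15 = 243 + 15 = 258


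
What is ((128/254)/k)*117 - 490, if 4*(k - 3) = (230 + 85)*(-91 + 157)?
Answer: -215746418/440309 ≈ -489.99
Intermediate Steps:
k = 10401/2 (k = 3 + ((230 + 85)*(-91 + 157))/4 = 3 + (315*66)/4 = 3 + (¼)*20790 = 3 + 10395/2 = 10401/2 ≈ 5200.5)
((128/254)/k)*117 - 490 = ((128/254)/(10401/2))*117 - 490 = ((128*(1/254))*(2/10401))*117 - 490 = ((64/127)*(2/10401))*117 - 490 = (128/1320927)*117 - 490 = 4992/440309 - 490 = -215746418/440309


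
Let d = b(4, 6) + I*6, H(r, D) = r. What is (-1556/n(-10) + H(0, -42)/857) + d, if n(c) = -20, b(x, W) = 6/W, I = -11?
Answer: 64/5 ≈ 12.800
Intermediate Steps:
d = -65 (d = 6/6 - 11*6 = 6*(⅙) - 66 = 1 - 66 = -65)
(-1556/n(-10) + H(0, -42)/857) + d = (-1556/(-20) + 0/857) - 65 = (-1556*(-1/20) + 0*(1/857)) - 65 = (389/5 + 0) - 65 = 389/5 - 65 = 64/5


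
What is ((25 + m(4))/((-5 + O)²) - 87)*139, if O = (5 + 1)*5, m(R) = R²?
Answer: -7552426/625 ≈ -12084.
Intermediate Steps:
O = 30 (O = 6*5 = 30)
((25 + m(4))/((-5 + O)²) - 87)*139 = ((25 + 4²)/((-5 + 30)²) - 87)*139 = ((25 + 16)/(25²) - 87)*139 = (41/625 - 87)*139 = -54334/625*139 = -7552426/625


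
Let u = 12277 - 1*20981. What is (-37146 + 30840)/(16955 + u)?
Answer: -6306/8251 ≈ -0.76427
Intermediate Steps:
u = -8704 (u = 12277 - 20981 = -8704)
(-37146 + 30840)/(16955 + u) = (-37146 + 30840)/(16955 - 8704) = -6306/8251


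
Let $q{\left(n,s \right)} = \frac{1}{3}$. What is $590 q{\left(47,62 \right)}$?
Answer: $\frac{590}{3} \approx 196.67$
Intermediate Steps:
$q{\left(n,s \right)} = \frac{1}{3}$
$590 q{\left(47,62 \right)} = 590 \cdot \frac{1}{3} = \frac{590}{3}$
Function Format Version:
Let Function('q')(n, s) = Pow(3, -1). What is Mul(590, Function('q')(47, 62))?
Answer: Rational(590, 3) ≈ 196.67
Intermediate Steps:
Function('q')(n, s) = Rational(1, 3)
Mul(590, Function('q')(47, 62)) = Mul(590, Rational(1, 3)) = Rational(590, 3)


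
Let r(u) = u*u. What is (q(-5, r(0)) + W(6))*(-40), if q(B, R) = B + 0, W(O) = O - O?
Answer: 200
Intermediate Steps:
r(u) = u²
W(O) = 0
q(B, R) = B
(q(-5, r(0)) + W(6))*(-40) = (-5 + 0)*(-40) = -5*(-40) = 200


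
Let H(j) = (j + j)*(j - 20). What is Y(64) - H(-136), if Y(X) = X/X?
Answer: -42431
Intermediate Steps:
H(j) = 2*j*(-20 + j) (H(j) = (2*j)*(-20 + j) = 2*j*(-20 + j))
Y(X) = 1
Y(64) - H(-136) = 1 - 2*(-136)*(-20 - 136) = 1 - 2*(-136)*(-156) = 1 - 1*42432 = 1 - 42432 = -42431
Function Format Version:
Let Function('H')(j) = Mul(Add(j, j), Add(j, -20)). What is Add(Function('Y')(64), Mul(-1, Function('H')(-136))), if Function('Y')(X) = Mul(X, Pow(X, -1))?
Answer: -42431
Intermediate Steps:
Function('H')(j) = Mul(2, j, Add(-20, j)) (Function('H')(j) = Mul(Mul(2, j), Add(-20, j)) = Mul(2, j, Add(-20, j)))
Function('Y')(X) = 1
Add(Function('Y')(64), Mul(-1, Function('H')(-136))) = Add(1, Mul(-1, Mul(2, -136, Add(-20, -136)))) = Add(1, Mul(-1, Mul(2, -136, -156))) = Add(1, Mul(-1, 42432)) = Add(1, -42432) = -42431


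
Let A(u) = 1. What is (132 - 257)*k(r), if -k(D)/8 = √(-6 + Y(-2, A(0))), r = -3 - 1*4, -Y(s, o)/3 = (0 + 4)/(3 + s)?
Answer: 3000*I*√2 ≈ 4242.6*I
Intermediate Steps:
Y(s, o) = -12/(3 + s) (Y(s, o) = -3*(0 + 4)/(3 + s) = -12/(3 + s))
r = -7 (r = -3 - 4 = -7)
k(D) = -24*I*√2 (k(D) = -8*√(-6 - 12/(3 - 2)) = -8*√(-6 - 12/1) = -8*√(-6 - 12*1) = -8*√(-6 - 12) = -24*I*√2)
(132 - 257)*k(r) = (132 - 257)*(-24*I*√2) = -(-3000)*I*√2 = 3000*I*√2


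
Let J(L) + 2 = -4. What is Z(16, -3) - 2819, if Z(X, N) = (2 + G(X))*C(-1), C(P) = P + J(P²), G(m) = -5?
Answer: -2798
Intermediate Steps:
J(L) = -6 (J(L) = -2 - 4 = -6)
C(P) = -6 + P (C(P) = P - 6 = -6 + P)
Z(X, N) = 21 (Z(X, N) = (2 - 5)*(-6 - 1) = -3*(-7) = 21)
Z(16, -3) - 2819 = 21 - 2819 = -2798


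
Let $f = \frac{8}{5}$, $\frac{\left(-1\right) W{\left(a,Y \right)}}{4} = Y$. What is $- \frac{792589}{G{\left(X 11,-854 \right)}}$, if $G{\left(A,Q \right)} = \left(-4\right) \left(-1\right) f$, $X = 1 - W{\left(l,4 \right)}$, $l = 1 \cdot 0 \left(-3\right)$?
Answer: $- \frac{3962945}{32} \approx -1.2384 \cdot 10^{5}$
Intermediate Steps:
$l = 0$ ($l = 0 \left(-3\right) = 0$)
$W{\left(a,Y \right)} = - 4 Y$
$f = \frac{8}{5}$ ($f = 8 \cdot \frac{1}{5} = \frac{8}{5} \approx 1.6$)
$X = 17$ ($X = 1 - \left(-4\right) 4 = 1 - -16 = 1 + 16 = 17$)
$G{\left(A,Q \right)} = \frac{32}{5}$ ($G{\left(A,Q \right)} = \left(-4\right) \left(-1\right) \frac{8}{5} = 4 \cdot \frac{8}{5} = \frac{32}{5}$)
$- \frac{792589}{G{\left(X 11,-854 \right)}} = - \frac{792589}{\frac{32}{5}} = \left(-792589\right) \frac{5}{32} = - \frac{3962945}{32}$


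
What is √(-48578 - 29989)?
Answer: I*√78567 ≈ 280.3*I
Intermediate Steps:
√(-48578 - 29989) = √(-78567) = I*√78567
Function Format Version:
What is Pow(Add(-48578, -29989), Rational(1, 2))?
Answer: Mul(I, Pow(78567, Rational(1, 2))) ≈ Mul(280.30, I)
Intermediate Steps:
Pow(Add(-48578, -29989), Rational(1, 2)) = Pow(-78567, Rational(1, 2)) = Mul(I, Pow(78567, Rational(1, 2)))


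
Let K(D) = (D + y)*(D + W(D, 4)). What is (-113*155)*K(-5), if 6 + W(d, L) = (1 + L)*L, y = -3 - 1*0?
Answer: 1261080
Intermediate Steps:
y = -3 (y = -3 + 0 = -3)
W(d, L) = -6 + L*(1 + L) (W(d, L) = -6 + (1 + L)*L = -6 + L*(1 + L))
K(D) = (-3 + D)*(14 + D) (K(D) = (D - 3)*(D + (-6 + 4 + 4**2)) = (-3 + D)*(D + (-6 + 4 + 16)) = (-3 + D)*(D + 14) = (-3 + D)*(14 + D))
(-113*155)*K(-5) = (-113*155)*(-42 + (-5)**2 + 11*(-5)) = -17515*(-42 + 25 - 55) = -17515*(-72) = 1261080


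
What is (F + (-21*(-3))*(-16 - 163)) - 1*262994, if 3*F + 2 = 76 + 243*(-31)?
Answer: -830272/3 ≈ -2.7676e+5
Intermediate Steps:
F = -7459/3 (F = -2/3 + (76 + 243*(-31))/3 = -2/3 + (76 - 7533)/3 = -2/3 + (1/3)*(-7457) = -2/3 - 7457/3 = -7459/3 ≈ -2486.3)
(F + (-21*(-3))*(-16 - 163)) - 1*262994 = (-7459/3 + (-21*(-3))*(-16 - 163)) - 1*262994 = (-7459/3 + 63*(-179)) - 262994 = (-7459/3 - 11277) - 262994 = -41290/3 - 262994 = -830272/3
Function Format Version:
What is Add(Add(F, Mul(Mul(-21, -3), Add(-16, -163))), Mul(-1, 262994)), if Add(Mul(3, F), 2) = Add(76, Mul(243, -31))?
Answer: Rational(-830272, 3) ≈ -2.7676e+5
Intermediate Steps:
F = Rational(-7459, 3) (F = Add(Rational(-2, 3), Mul(Rational(1, 3), Add(76, Mul(243, -31)))) = Add(Rational(-2, 3), Mul(Rational(1, 3), Add(76, -7533))) = Add(Rational(-2, 3), Mul(Rational(1, 3), -7457)) = Add(Rational(-2, 3), Rational(-7457, 3)) = Rational(-7459, 3) ≈ -2486.3)
Add(Add(F, Mul(Mul(-21, -3), Add(-16, -163))), Mul(-1, 262994)) = Add(Add(Rational(-7459, 3), Mul(Mul(-21, -3), Add(-16, -163))), Mul(-1, 262994)) = Add(Add(Rational(-7459, 3), Mul(63, -179)), -262994) = Add(Add(Rational(-7459, 3), -11277), -262994) = Add(Rational(-41290, 3), -262994) = Rational(-830272, 3)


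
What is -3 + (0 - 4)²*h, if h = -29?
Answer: -467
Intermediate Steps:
-3 + (0 - 4)²*h = -3 + (0 - 4)²*(-29) = -3 + (-4)²*(-29) = -3 + 16*(-29) = -3 - 464 = -467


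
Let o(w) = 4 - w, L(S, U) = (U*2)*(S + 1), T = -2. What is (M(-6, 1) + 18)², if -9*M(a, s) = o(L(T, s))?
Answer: 2704/9 ≈ 300.44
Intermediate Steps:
L(S, U) = 2*U*(1 + S) (L(S, U) = (2*U)*(1 + S) = 2*U*(1 + S))
M(a, s) = -4/9 - 2*s/9 (M(a, s) = -(4 - 2*s*(1 - 2))/9 = -(4 - 2*s*(-1))/9 = -(4 - (-2)*s)/9 = -(4 + 2*s)/9 = -4/9 - 2*s/9)
(M(-6, 1) + 18)² = ((-4/9 - 2/9*1) + 18)² = ((-4/9 - 2/9) + 18)² = (-⅔ + 18)² = (52/3)² = 2704/9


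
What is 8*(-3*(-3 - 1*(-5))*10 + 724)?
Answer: 5312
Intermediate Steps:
8*(-3*(-3 - 1*(-5))*10 + 724) = 8*(-3*(-3 + 5)*10 + 724) = 8*(-3*2*10 + 724) = 8*(-6*10 + 724) = 8*(-60 + 724) = 8*664 = 5312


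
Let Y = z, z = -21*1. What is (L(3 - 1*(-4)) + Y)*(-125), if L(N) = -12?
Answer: 4125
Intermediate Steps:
z = -21
Y = -21
(L(3 - 1*(-4)) + Y)*(-125) = (-12 - 21)*(-125) = -33*(-125) = 4125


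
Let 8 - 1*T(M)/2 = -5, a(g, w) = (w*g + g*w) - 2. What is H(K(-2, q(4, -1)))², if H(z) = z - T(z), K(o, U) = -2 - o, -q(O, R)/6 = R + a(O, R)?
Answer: 676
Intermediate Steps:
a(g, w) = -2 + 2*g*w (a(g, w) = (g*w + g*w) - 2 = 2*g*w - 2 = -2 + 2*g*w)
q(O, R) = 12 - 6*R - 12*O*R (q(O, R) = -6*(R + (-2 + 2*O*R)) = -6*(-2 + R + 2*O*R) = 12 - 6*R - 12*O*R)
T(M) = 26 (T(M) = 16 - 2*(-5) = 16 + 10 = 26)
H(z) = -26 + z (H(z) = z - 1*26 = z - 26 = -26 + z)
H(K(-2, q(4, -1)))² = (-26 + (-2 - 1*(-2)))² = (-26 + (-2 + 2))² = (-26 + 0)² = (-26)² = 676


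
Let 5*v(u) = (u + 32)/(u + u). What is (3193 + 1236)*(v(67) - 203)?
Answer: -601949819/670 ≈ -8.9843e+5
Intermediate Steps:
v(u) = (32 + u)/(10*u) (v(u) = ((u + 32)/(u + u))/5 = ((32 + u)/((2*u)))/5 = ((32 + u)*(1/(2*u)))/5 = ((32 + u)/(2*u))/5 = (32 + u)/(10*u))
(3193 + 1236)*(v(67) - 203) = (3193 + 1236)*((⅒)*(32 + 67)/67 - 203) = 4429*((⅒)*(1/67)*99 - 203) = 4429*(99/670 - 203) = 4429*(-135911/670) = -601949819/670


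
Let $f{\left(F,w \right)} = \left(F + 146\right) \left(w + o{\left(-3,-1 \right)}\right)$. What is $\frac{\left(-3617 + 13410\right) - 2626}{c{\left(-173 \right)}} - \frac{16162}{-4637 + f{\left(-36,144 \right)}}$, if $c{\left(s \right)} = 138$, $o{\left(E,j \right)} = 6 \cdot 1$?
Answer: $\frac{27597255}{545698} \approx 50.572$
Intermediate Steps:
$o{\left(E,j \right)} = 6$
$f{\left(F,w \right)} = \left(6 + w\right) \left(146 + F\right)$ ($f{\left(F,w \right)} = \left(F + 146\right) \left(w + 6\right) = \left(146 + F\right) \left(6 + w\right) = \left(6 + w\right) \left(146 + F\right)$)
$\frac{\left(-3617 + 13410\right) - 2626}{c{\left(-173 \right)}} - \frac{16162}{-4637 + f{\left(-36,144 \right)}} = \frac{\left(-3617 + 13410\right) - 2626}{138} - \frac{16162}{-4637 + \left(876 + 6 \left(-36\right) + 146 \cdot 144 - 5184\right)} = \left(9793 - 2626\right) \frac{1}{138} - \frac{16162}{-4637 + \left(876 - 216 + 21024 - 5184\right)} = 7167 \cdot \frac{1}{138} - \frac{16162}{-4637 + 16500} = \frac{2389}{46} - \frac{16162}{11863} = \frac{27597255}{545698}$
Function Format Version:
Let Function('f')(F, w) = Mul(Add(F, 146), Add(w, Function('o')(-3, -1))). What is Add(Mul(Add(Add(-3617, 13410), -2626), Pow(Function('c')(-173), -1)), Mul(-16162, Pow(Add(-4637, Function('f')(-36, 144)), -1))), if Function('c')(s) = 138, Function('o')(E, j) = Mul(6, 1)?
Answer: Rational(27597255, 545698) ≈ 50.572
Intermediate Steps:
Function('o')(E, j) = 6
Function('f')(F, w) = Mul(Add(6, w), Add(146, F)) (Function('f')(F, w) = Mul(Add(F, 146), Add(w, 6)) = Mul(Add(146, F), Add(6, w)) = Mul(Add(6, w), Add(146, F)))
Add(Mul(Add(Add(-3617, 13410), -2626), Pow(Function('c')(-173), -1)), Mul(-16162, Pow(Add(-4637, Function('f')(-36, 144)), -1))) = Add(Mul(Add(Add(-3617, 13410), -2626), Pow(138, -1)), Mul(-16162, Pow(Add(-4637, Add(876, Mul(6, -36), Mul(146, 144), Mul(-36, 144))), -1))) = Add(Mul(Add(9793, -2626), Rational(1, 138)), Mul(-16162, Pow(Add(-4637, Add(876, -216, 21024, -5184)), -1))) = Add(Mul(7167, Rational(1, 138)), Mul(-16162, Pow(Add(-4637, 16500), -1))) = Add(Rational(2389, 46), Mul(-16162, Pow(11863, -1))) = Add(Rational(2389, 46), Mul(-16162, Rational(1, 11863))) = Add(Rational(2389, 46), Rational(-16162, 11863)) = Rational(27597255, 545698)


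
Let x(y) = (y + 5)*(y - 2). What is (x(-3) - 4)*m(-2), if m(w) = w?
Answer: 28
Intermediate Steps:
x(y) = (-2 + y)*(5 + y) (x(y) = (5 + y)*(-2 + y) = (-2 + y)*(5 + y))
(x(-3) - 4)*m(-2) = ((-10 + (-3)² + 3*(-3)) - 4)*(-2) = ((-10 + 9 - 9) - 4)*(-2) = (-10 - 4)*(-2) = -14*(-2) = 28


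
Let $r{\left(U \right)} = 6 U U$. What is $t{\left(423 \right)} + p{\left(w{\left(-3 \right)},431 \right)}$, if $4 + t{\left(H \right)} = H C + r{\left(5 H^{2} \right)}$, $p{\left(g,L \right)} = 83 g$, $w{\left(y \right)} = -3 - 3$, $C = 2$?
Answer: $4802338056494$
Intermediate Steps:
$w{\left(y \right)} = -6$
$r{\left(U \right)} = 6 U^{2}$
$t{\left(H \right)} = -4 + 2 H + 150 H^{4}$ ($t{\left(H \right)} = -4 + \left(H 2 + 6 \left(5 H^{2}\right)^{2}\right) = -4 + \left(2 H + 6 \cdot 25 H^{4}\right) = -4 + \left(2 H + 150 H^{4}\right) = -4 + 2 H + 150 H^{4}$)
$t{\left(423 \right)} + p{\left(w{\left(-3 \right)},431 \right)} = \left(-4 + 2 \cdot 423 + 150 \cdot 423^{4}\right) + 83 \left(-6\right) = \left(-4 + 846 + 150 \cdot 32015587041\right) - 498 = \left(-4 + 846 + 4802338056150\right) - 498 = 4802338056992 - 498 = 4802338056494$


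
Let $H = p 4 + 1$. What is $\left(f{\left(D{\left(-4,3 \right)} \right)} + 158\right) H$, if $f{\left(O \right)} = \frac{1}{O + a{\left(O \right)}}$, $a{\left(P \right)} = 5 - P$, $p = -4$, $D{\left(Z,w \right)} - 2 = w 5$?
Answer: $-2373$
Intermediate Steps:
$D{\left(Z,w \right)} = 2 + 5 w$ ($D{\left(Z,w \right)} = 2 + w 5 = 2 + 5 w$)
$H = -15$ ($H = \left(-4\right) 4 + 1 = -16 + 1 = -15$)
$f{\left(O \right)} = \frac{1}{5}$ ($f{\left(O \right)} = \frac{1}{O - \left(-5 + O\right)} = \frac{1}{5}$)
$\left(f{\left(D{\left(-4,3 \right)} \right)} + 158\right) H = \left(\frac{1}{5} + 158\right) \left(-15\right) = \frac{791}{5} \left(-15\right) = -2373$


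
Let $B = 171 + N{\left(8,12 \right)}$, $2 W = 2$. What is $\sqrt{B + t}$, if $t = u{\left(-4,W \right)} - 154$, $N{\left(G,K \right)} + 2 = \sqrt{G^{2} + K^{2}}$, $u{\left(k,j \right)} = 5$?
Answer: $2 \sqrt{5 + \sqrt{13}} \approx 5.867$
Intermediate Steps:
$W = 1$ ($W = \frac{1}{2} \cdot 2 = 1$)
$N{\left(G,K \right)} = -2 + \sqrt{G^{2} + K^{2}}$
$B = 169 + 4 \sqrt{13}$ ($B = 171 - \left(2 - \sqrt{8^{2} + 12^{2}}\right) = 171 - \left(2 - \sqrt{64 + 144}\right) = 171 - \left(2 - \sqrt{208}\right) = 171 - \left(2 - 4 \sqrt{13}\right) = 169 + 4 \sqrt{13} \approx 183.42$)
$t = -149$ ($t = 5 - 154 = -149$)
$\sqrt{B + t} = \sqrt{\left(169 + 4 \sqrt{13}\right) - 149} = \sqrt{20 + 4 \sqrt{13}}$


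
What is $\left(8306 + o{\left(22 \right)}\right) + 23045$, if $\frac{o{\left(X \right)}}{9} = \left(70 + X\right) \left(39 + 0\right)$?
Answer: $63643$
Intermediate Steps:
$o{\left(X \right)} = 24570 + 351 X$ ($o{\left(X \right)} = 9 \left(70 + X\right) \left(39 + 0\right) = 9 \left(70 + X\right) 39 = 9 \left(2730 + 39 X\right) = 24570 + 351 X$)
$\left(8306 + o{\left(22 \right)}\right) + 23045 = \left(8306 + \left(24570 + 351 \cdot 22\right)\right) + 23045 = \left(8306 + \left(24570 + 7722\right)\right) + 23045 = \left(8306 + 32292\right) + 23045 = 40598 + 23045 = 63643$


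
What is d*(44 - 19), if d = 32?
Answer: 800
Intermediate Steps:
d*(44 - 19) = 32*(44 - 19) = 32*25 = 800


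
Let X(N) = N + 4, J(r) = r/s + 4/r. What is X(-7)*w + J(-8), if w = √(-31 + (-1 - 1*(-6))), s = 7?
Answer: -23/14 - 3*I*√26 ≈ -1.6429 - 15.297*I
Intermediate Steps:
J(r) = 4/r + r/7 (J(r) = r/7 + 4/r = 4/r + r/7)
w = I*√26 (w = √(-31 + (-1 + 6)) = √(-31 + 5) = √(-26) = I*√26 ≈ 5.099*I)
X(N) = 4 + N
X(-7)*w + J(-8) = (4 - 7)*(I*√26) + (4/(-8) + (⅐)*(-8)) = -3*I*√26 + (4*(-⅛) - 8/7) = -3*I*√26 + (-½ - 8/7) = -3*I*√26 - 23/14 = -23/14 - 3*I*√26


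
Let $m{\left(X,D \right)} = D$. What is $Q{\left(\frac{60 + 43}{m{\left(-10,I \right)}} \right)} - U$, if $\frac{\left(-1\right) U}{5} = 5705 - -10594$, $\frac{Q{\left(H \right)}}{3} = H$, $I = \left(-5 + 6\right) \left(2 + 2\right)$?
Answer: $\frac{326289}{4} \approx 81572.0$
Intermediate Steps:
$I = 4$ ($I = 1 \cdot 4 = 4$)
$Q{\left(H \right)} = 3 H$
$U = -81495$ ($U = - 5 \left(5705 - -10594\right) = - 5 \left(5705 + 10594\right) = \left(-5\right) 16299 = -81495$)
$Q{\left(\frac{60 + 43}{m{\left(-10,I \right)}} \right)} - U = 3 \frac{60 + 43}{4} - -81495 = 3 \cdot 103 \cdot \frac{1}{4} + 81495 = 3 \cdot \frac{103}{4} + 81495 = \frac{309}{4} + 81495 = \frac{326289}{4}$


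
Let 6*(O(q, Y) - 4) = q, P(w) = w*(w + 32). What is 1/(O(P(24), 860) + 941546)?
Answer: 1/941774 ≈ 1.0618e-6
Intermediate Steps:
P(w) = w*(32 + w)
O(q, Y) = 4 + q/6
1/(O(P(24), 860) + 941546) = 1/((4 + (24*(32 + 24))/6) + 941546) = 1/((4 + (24*56)/6) + 941546) = 1/((4 + (⅙)*1344) + 941546) = 1/((4 + 224) + 941546) = 1/(228 + 941546) = 1/941774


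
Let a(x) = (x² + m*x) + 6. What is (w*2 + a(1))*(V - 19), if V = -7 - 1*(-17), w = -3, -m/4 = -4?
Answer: -153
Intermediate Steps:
m = 16 (m = -4*(-4) = 16)
a(x) = 6 + x² + 16*x (a(x) = (x² + 16*x) + 6 = 6 + x² + 16*x)
V = 10 (V = -7 + 17 = 10)
(w*2 + a(1))*(V - 19) = (-3*2 + (6 + 1² + 16*1))*(10 - 19) = (-6 + (6 + 1 + 16))*(-9) = (-6 + 23)*(-9) = 17*(-9) = -153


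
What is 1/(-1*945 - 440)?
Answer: -1/1385 ≈ -0.00072202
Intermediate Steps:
1/(-1*945 - 440) = 1/(-945 - 440) = 1/(-1385) = -1/1385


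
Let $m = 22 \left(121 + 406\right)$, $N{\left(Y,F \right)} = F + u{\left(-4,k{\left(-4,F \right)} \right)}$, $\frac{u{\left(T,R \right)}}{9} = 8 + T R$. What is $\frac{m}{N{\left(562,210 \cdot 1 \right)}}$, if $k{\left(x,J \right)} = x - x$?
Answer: $\frac{5797}{141} \approx 41.113$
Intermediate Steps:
$k{\left(x,J \right)} = 0$
$u{\left(T,R \right)} = 72 + 9 R T$ ($u{\left(T,R \right)} = 9 \left(8 + T R\right) = 9 \left(8 + R T\right) = 72 + 9 R T$)
$N{\left(Y,F \right)} = 72 + F$ ($N{\left(Y,F \right)} = F + \left(72 + 9 \cdot 0 \left(-4\right)\right) = F + \left(72 + 0\right) = F + 72 = 72 + F$)
$m = 11594$ ($m = 22 \cdot 527 = 11594$)
$\frac{m}{N{\left(562,210 \cdot 1 \right)}} = \frac{11594}{72 + 210 \cdot 1} = \frac{11594}{72 + 210} = \frac{11594}{282} = 11594 \cdot \frac{1}{282} = \frac{5797}{141}$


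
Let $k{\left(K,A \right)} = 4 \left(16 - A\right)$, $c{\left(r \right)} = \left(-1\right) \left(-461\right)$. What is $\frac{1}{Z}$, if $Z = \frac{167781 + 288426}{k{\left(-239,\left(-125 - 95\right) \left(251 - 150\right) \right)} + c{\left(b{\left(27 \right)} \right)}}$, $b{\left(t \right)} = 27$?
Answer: $\frac{89405}{456207} \approx 0.19597$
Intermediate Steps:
$c{\left(r \right)} = 461$
$k{\left(K,A \right)} = 64 - 4 A$
$Z = \frac{456207}{89405}$ ($Z = \frac{167781 + 288426}{\left(64 - 4 \left(-125 - 95\right) \left(251 - 150\right)\right) + 461} = \frac{456207}{\left(64 - 4 \left(\left(-220\right) 101\right)\right) + 461} = \frac{456207}{\left(64 - -88880\right) + 461} = \frac{456207}{\left(64 + 88880\right) + 461} = \frac{456207}{88944 + 461} = \frac{456207}{89405} \approx 5.1027$)
$\frac{1}{Z} = \frac{1}{\frac{456207}{89405}} = \frac{89405}{456207}$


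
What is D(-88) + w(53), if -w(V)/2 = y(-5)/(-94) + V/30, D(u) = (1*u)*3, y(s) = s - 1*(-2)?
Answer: -188656/705 ≈ -267.60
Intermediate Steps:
y(s) = 2 + s (y(s) = s + 2 = 2 + s)
D(u) = 3*u (D(u) = u*3 = 3*u)
w(V) = -3/47 - V/15 (w(V) = -2*((2 - 5)/(-94) + V/30) = -2*(-3*(-1/94) + V*(1/30)) = -2*(3/94 + V/30) = -3/47 - V/15)
D(-88) + w(53) = 3*(-88) + (-3/47 - 1/15*53) = -264 + (-3/47 - 53/15) = -264 - 2536/705 = -188656/705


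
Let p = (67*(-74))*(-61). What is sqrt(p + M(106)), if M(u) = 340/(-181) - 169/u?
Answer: sqrt(111326934585054)/19186 ≈ 549.94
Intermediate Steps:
p = 302438 (p = -4958*(-61) = 302438)
M(u) = -340/181 - 169/u (M(u) = 340*(-1/181) - 169/u = -340/181 - 169/u)
sqrt(p + M(106)) = sqrt(302438 + (-340/181 - 169/106)) = sqrt(302438 - 66629/19186) = sqrt(5802508839/19186) = sqrt(111326934585054)/19186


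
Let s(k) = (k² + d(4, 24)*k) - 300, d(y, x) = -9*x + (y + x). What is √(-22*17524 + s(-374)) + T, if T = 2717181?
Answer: 2717181 + 2*I*√43910 ≈ 2.7172e+6 + 419.09*I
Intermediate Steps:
d(y, x) = y - 8*x (d(y, x) = -9*x + (x + y) = y - 8*x)
s(k) = -300 + k² - 188*k (s(k) = (k² + (4 - 8*24)*k) - 300 = (k² + (4 - 192)*k) - 300 = (k² - 188*k) - 300 = -300 + k² - 188*k)
√(-22*17524 + s(-374)) + T = √(-22*17524 + (-300 + (-374)² - 188*(-374))) + 2717181 = √(-385528 + (-300 + 139876 + 70312)) + 2717181 = √(-385528 + 209888) + 2717181 = √(-175640) + 2717181 = 2*I*√43910 + 2717181 = 2717181 + 2*I*√43910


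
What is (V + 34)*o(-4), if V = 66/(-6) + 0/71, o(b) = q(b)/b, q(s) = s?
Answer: 23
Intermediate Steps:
o(b) = 1 (o(b) = b/b = 1)
V = -11 (V = 66*(-1/6) + 0*(1/71) = -11 + 0 = -11)
(V + 34)*o(-4) = (-11 + 34)*1 = 23*1 = 23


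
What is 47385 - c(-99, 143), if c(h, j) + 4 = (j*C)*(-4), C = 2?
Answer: 48533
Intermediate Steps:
c(h, j) = -4 - 8*j (c(h, j) = -4 + (j*2)*(-4) = -4 + (2*j)*(-4) = -4 - 8*j)
47385 - c(-99, 143) = 47385 - (-4 - 8*143) = 47385 - (-4 - 1144) = 47385 - 1*(-1148) = 47385 + 1148 = 48533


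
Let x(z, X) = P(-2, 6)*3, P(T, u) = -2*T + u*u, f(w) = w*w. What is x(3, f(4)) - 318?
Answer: -198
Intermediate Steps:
f(w) = w²
P(T, u) = u² - 2*T (P(T, u) = -2*T + u² = u² - 2*T)
x(z, X) = 120 (x(z, X) = (6² - 2*(-2))*3 = (36 + 4)*3 = 40*3 = 120)
x(3, f(4)) - 318 = 120 - 318 = -198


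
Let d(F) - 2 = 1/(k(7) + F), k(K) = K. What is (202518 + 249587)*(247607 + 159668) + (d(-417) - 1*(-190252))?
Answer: 75493814192889/410 ≈ 1.8413e+11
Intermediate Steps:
d(F) = 2 + 1/(7 + F)
(202518 + 249587)*(247607 + 159668) + (d(-417) - 1*(-190252)) = (202518 + 249587)*(247607 + 159668) + ((15 + 2*(-417))/(7 - 417) - 1*(-190252)) = 452105*407275 + ((15 - 834)/(-410) + 190252) = 184131063875 + (-1/410*(-819) + 190252) = 184131063875 + (819/410 + 190252) = 184131063875 + 78004139/410 = 75493814192889/410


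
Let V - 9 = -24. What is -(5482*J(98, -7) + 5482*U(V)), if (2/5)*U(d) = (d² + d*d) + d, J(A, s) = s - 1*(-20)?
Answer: -6032941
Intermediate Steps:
J(A, s) = 20 + s (J(A, s) = s + 20 = 20 + s)
V = -15 (V = 9 - 24 = -15)
U(d) = 5*d² + 5*d/2 (U(d) = 5*((d² + d*d) + d)/2 = 5*((d² + d²) + d)/2 = 5*(2*d² + d)/2 = 5*(d + 2*d²)/2 = 5*d² + 5*d/2)
-(5482*J(98, -7) + 5482*U(V)) = -5482/(1/((20 - 7) + (5/2)*(-15)*(1 + 2*(-15)))) = -5482/(1/(13 + (5/2)*(-15)*(1 - 30))) = -5482/(1/(13 + (5/2)*(-15)*(-29))) = -5482/(1/(13 + 2175/2)) = -5482/(1/(2201/2)) = -5482/2/2201 = -5482*2201/2 = -6032941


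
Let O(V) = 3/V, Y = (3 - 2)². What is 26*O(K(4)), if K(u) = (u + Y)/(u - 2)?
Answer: 156/5 ≈ 31.200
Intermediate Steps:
Y = 1 (Y = 1² = 1)
K(u) = (1 + u)/(-2 + u) (K(u) = (u + 1)/(u - 2) = (1 + u)/(-2 + u))
26*O(K(4)) = 26*(3/(((1 + 4)/(-2 + 4)))) = 26*(3/((5/2))) = 26*(3/(((½)*5))) = 26*(3/(5/2)) = 26*(3*(⅖)) = 26*(6/5) = 156/5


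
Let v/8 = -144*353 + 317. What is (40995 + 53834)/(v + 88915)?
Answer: -94829/315205 ≈ -0.30085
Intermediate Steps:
v = -404120 (v = 8*(-144*353 + 317) = 8*(-50832 + 317) = 8*(-50515) = -404120)
(40995 + 53834)/(v + 88915) = (40995 + 53834)/(-404120 + 88915) = 94829/(-315205) = 94829*(-1/315205) = -94829/315205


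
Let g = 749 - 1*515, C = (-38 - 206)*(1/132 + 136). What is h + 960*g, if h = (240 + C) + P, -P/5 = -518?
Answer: 6411377/33 ≈ 1.9428e+5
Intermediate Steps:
P = 2590 (P = -5*(-518) = 2590)
C = -1095133/33 (C = -244*(1/132 + 136) = -244*17953/132 = -1095133/33 ≈ -33186.)
g = 234 (g = 749 - 515 = 234)
h = -1001743/33 (h = (240 - 1095133/33) + 2590 = -1087213/33 + 2590 = -1001743/33 ≈ -30356.)
h + 960*g = -1001743/33 + 960*234 = -1001743/33 + 224640 = 6411377/33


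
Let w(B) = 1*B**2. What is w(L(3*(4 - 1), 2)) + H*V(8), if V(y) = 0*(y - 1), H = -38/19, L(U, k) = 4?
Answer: 16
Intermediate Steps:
w(B) = B**2
H = -2 (H = -38*1/19 = -2)
V(y) = 0 (V(y) = 0*(-1 + y) = 0)
w(L(3*(4 - 1), 2)) + H*V(8) = 4**2 - 2*0 = 16 + 0 = 16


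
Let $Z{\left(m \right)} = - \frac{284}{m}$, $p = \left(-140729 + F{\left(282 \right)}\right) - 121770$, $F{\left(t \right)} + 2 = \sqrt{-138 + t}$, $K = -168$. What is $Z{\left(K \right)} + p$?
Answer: $- \frac{11024467}{42} \approx -2.6249 \cdot 10^{5}$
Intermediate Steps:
$F{\left(t \right)} = -2 + \sqrt{-138 + t}$
$p = -262489$ ($p = \left(-140729 - \left(2 - \sqrt{-138 + 282}\right)\right) - 121770 = \left(-140729 - \left(2 - \sqrt{144}\right)\right) - 121770 = \left(-140729 + \left(-2 + 12\right)\right) - 121770 = \left(-140729 + 10\right) - 121770 = -140719 - 121770 = -262489$)
$Z{\left(K \right)} + p = - \frac{284}{-168} - 262489 = \left(-284\right) \left(- \frac{1}{168}\right) - 262489 = \frac{71}{42} - 262489 = - \frac{11024467}{42}$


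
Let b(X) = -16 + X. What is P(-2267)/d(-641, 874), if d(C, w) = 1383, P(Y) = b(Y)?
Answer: -761/461 ≈ -1.6508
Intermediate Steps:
P(Y) = -16 + Y
P(-2267)/d(-641, 874) = (-16 - 2267)/1383 = -2283*1/1383 = -761/461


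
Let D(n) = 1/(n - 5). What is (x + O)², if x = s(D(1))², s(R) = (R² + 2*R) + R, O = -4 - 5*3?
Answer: 22496049/65536 ≈ 343.26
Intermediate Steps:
O = -19 (O = -4 - 15 = -19)
D(n) = 1/(-5 + n)
s(R) = R² + 3*R
x = 121/256 (x = ((3 + 1/(-5 + 1))/(-5 + 1))² = ((3 + 1/(-4))/(-4))² = (-(3 - ¼)/4)² = (-¼*11/4)² = (-11/16)² = 121/256 ≈ 0.47266)
(x + O)² = (121/256 - 19)² = (-4743/256)² = 22496049/65536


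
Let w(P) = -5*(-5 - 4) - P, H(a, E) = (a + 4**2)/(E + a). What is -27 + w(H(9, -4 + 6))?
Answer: 173/11 ≈ 15.727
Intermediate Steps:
H(a, E) = (16 + a)/(E + a) (H(a, E) = (a + 16)/(E + a) = (16 + a)/(E + a))
w(P) = 45 - P (w(P) = -5*(-9) - P = 45 - P)
-27 + w(H(9, -4 + 6)) = -27 + (45 - (16 + 9)/((-4 + 6) + 9)) = -27 + (45 - 25/(2 + 9)) = -27 + (45 - 25/11) = -27 + 470/11 = 173/11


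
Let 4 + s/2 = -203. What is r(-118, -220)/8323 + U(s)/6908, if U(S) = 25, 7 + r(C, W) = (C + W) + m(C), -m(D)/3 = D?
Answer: 270247/57495284 ≈ 0.0047003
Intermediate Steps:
s = -414 (s = -8 + 2*(-203) = -8 - 406 = -414)
m(D) = -3*D
r(C, W) = -7 + W - 2*C (r(C, W) = -7 + ((C + W) - 3*C) = -7 + (W - 2*C) = -7 + W - 2*C)
r(-118, -220)/8323 + U(s)/6908 = (-7 - 220 - 2*(-118))/8323 + 25/6908 = (-7 - 220 + 236)*(1/8323) + 25*(1/6908) = 9*(1/8323) + 25/6908 = 9/8323 + 25/6908 = 270247/57495284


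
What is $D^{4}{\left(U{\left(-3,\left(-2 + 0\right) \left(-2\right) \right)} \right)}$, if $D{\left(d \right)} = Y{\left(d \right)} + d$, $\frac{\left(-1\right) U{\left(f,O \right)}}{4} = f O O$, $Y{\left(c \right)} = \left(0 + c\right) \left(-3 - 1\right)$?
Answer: $110075314176$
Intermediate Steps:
$Y{\left(c \right)} = - 4 c$ ($Y{\left(c \right)} = c \left(-4\right) = - 4 c$)
$U{\left(f,O \right)} = - 4 f O^{2}$ ($U{\left(f,O \right)} = - 4 f O O = - 4 O f O = - 4 f O^{2}$)
$D{\left(d \right)} = - 3 d$ ($D{\left(d \right)} = - 4 d + d = - 3 d$)
$D^{4}{\left(U{\left(-3,\left(-2 + 0\right) \left(-2\right) \right)} \right)} = \left(- 3 \left(\left(-4\right) \left(-3\right) \left(\left(-2 + 0\right) \left(-2\right)\right)^{2}\right)\right)^{4} = \left(- 3 \left(\left(-4\right) \left(-3\right) \left(\left(-2\right) \left(-2\right)\right)^{2}\right)\right)^{4} = \left(- 3 \left(\left(-4\right) \left(-3\right) 4^{2}\right)\right)^{4} = \left(- 3 \left(\left(-4\right) \left(-3\right) 16\right)\right)^{4} = \left(\left(-3\right) 192\right)^{4} = \left(-576\right)^{4} = 110075314176$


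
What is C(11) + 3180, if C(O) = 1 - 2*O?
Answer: 3159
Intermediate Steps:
C(11) + 3180 = (1 - 2*11) + 3180 = (1 - 22) + 3180 = -21 + 3180 = 3159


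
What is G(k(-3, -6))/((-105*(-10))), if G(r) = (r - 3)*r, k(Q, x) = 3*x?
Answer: 9/25 ≈ 0.36000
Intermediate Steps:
G(r) = r*(-3 + r) (G(r) = (-3 + r)*r = r*(-3 + r))
G(k(-3, -6))/((-105*(-10))) = ((3*(-6))*(-3 + 3*(-6)))/((-105*(-10))) = -18*(-3 - 18)/1050 = -18*(-21)*(1/1050) = 378*(1/1050) = 9/25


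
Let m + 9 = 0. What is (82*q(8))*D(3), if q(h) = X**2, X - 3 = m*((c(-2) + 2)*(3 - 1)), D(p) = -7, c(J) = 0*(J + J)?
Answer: -625086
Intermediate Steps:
c(J) = 0 (c(J) = 0*(2*J) = 0)
m = -9 (m = -9 + 0 = -9)
X = -33 (X = 3 - 9*(0 + 2)*(3 - 1) = 3 - 18*2 = 3 - 9*4 = 3 - 36 = -33)
q(h) = 1089 (q(h) = (-33)**2 = 1089)
(82*q(8))*D(3) = (82*1089)*(-7) = 89298*(-7) = -625086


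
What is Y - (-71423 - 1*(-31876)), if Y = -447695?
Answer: -408148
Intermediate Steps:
Y - (-71423 - 1*(-31876)) = -447695 - (-71423 - 1*(-31876)) = -447695 - (-71423 + 31876) = -447695 - 1*(-39547) = -447695 + 39547 = -408148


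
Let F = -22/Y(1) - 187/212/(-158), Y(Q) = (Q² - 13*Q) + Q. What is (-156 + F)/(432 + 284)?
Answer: -5158197/23983136 ≈ -0.21508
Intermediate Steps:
Y(Q) = Q² - 12*Q
F = 67179/33496 (F = -22/(-12 + 1) - 187/212/(-158) = -22/(1*(-11)) - 187*1/212*(-1/158) = -22/(-11) - 187/212*(-1/158) = -22*(-1/11) + 187/33496 = 2 + 187/33496 = 67179/33496 ≈ 2.0056)
(-156 + F)/(432 + 284) = (-156 + 67179/33496)/(432 + 284) = -5158197/33496/716 = -5158197/33496*1/716 = -5158197/23983136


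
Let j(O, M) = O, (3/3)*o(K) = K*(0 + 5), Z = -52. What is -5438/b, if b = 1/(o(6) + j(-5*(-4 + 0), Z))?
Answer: -271900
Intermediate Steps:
o(K) = 5*K (o(K) = K*(0 + 5) = K*5 = 5*K)
b = 1/50 (b = 1/(5*6 - 5*(-4 + 0)) = 1/(30 - 5*(-4)) = 1/(30 + 20) = 1/50 ≈ 0.020000)
-5438/b = -5438/1/50 = -5438*50 = -271900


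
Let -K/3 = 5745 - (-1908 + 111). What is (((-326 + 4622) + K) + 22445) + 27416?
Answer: 31531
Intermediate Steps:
K = -22626 (K = -3*(5745 - (-1908 + 111)) = -3*(5745 - 1*(-1797)) = -3*(5745 + 1797) = -3*7542 = -22626)
(((-326 + 4622) + K) + 22445) + 27416 = (((-326 + 4622) - 22626) + 22445) + 27416 = ((4296 - 22626) + 22445) + 27416 = (-18330 + 22445) + 27416 = 4115 + 27416 = 31531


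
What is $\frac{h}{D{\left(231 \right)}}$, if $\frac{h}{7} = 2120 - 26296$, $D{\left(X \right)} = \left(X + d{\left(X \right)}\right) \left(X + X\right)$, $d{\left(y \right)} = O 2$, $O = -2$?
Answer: $- \frac{12088}{7491} \approx -1.6137$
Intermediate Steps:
$d{\left(y \right)} = -4$ ($d{\left(y \right)} = \left(-2\right) 2 = -4$)
$D{\left(X \right)} = 2 X \left(-4 + X\right)$ ($D{\left(X \right)} = \left(X - 4\right) \left(X + X\right) = \left(-4 + X\right) 2 X = 2 X \left(-4 + X\right)$)
$h = -169232$ ($h = 7 \left(2120 - 26296\right) = 7 \left(-24176\right) = -169232$)
$\frac{h}{D{\left(231 \right)}} = - \frac{169232}{2 \cdot 231 \left(-4 + 231\right)} = - \frac{169232}{2 \cdot 231 \cdot 227} = - \frac{169232}{104874} = \left(-169232\right) \frac{1}{104874} = - \frac{12088}{7491}$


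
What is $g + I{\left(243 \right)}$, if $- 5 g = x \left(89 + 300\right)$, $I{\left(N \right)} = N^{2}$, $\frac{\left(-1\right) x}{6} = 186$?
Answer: $\frac{729369}{5} \approx 1.4587 \cdot 10^{5}$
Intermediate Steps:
$x = -1116$ ($x = \left(-6\right) 186 = -1116$)
$g = \frac{434124}{5}$ ($g = - \frac{\left(-1116\right) \left(89 + 300\right)}{5} = - \frac{\left(-1116\right) 389}{5} = \left(- \frac{1}{5}\right) \left(-434124\right) = \frac{434124}{5} \approx 86825.0$)
$g + I{\left(243 \right)} = \frac{434124}{5} + 243^{2} = \frac{434124}{5} + 59049 = \frac{729369}{5}$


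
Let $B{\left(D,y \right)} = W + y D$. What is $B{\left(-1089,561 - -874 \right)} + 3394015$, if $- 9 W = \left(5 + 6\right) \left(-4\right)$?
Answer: $\frac{16481744}{9} \approx 1.8313 \cdot 10^{6}$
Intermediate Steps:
$W = \frac{44}{9}$ ($W = - \frac{\left(5 + 6\right) \left(-4\right)}{9} = - \frac{11 \left(-4\right)}{9} = \left(- \frac{1}{9}\right) \left(-44\right) = \frac{44}{9} \approx 4.8889$)
$B{\left(D,y \right)} = \frac{44}{9} + D y$ ($B{\left(D,y \right)} = \frac{44}{9} + y D = \frac{44}{9} + D y$)
$B{\left(-1089,561 - -874 \right)} + 3394015 = \left(\frac{44}{9} - 1089 \left(561 - -874\right)\right) + 3394015 = \left(\frac{44}{9} - 1089 \left(561 + 874\right)\right) + 3394015 = \left(\frac{44}{9} - 1562715\right) + 3394015 = - \frac{14064391}{9} + 3394015 = \frac{16481744}{9}$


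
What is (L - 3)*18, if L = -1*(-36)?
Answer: 594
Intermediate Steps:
L = 36
(L - 3)*18 = (36 - 3)*18 = 33*18 = 594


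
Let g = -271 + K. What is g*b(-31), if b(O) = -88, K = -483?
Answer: 66352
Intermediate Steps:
g = -754 (g = -271 - 483 = -754)
g*b(-31) = -754*(-88) = 66352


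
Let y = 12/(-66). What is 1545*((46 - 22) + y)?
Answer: 404790/11 ≈ 36799.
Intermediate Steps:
y = -2/11 (y = 12*(-1/66) = -2/11 ≈ -0.18182)
1545*((46 - 22) + y) = 1545*((46 - 22) - 2/11) = 1545*(24 - 2/11) = 1545*(262/11) = 404790/11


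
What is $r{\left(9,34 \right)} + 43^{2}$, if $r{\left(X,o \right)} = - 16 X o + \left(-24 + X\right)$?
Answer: $-3062$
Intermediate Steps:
$r{\left(X,o \right)} = -24 + X - 16 X o$ ($r{\left(X,o \right)} = - 16 X o + \left(-24 + X\right) = -24 + X - 16 X o$)
$r{\left(9,34 \right)} + 43^{2} = \left(-24 + 9 - 144 \cdot 34\right) + 43^{2} = \left(-24 + 9 - 4896\right) + 1849 = -4911 + 1849 = -3062$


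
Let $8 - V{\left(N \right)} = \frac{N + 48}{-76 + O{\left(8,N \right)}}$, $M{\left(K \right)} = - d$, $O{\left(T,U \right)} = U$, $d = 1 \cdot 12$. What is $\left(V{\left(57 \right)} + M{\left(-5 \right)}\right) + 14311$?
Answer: $\frac{271938}{19} \approx 14313.0$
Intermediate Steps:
$d = 12$
$M{\left(K \right)} = -12$ ($M{\left(K \right)} = \left(-1\right) 12 = -12$)
$V{\left(N \right)} = 8 - \frac{48 + N}{-76 + N}$ ($V{\left(N \right)} = 8 - \frac{N + 48}{-76 + N} = 8 - \frac{48 + N}{-76 + N}$)
$\left(V{\left(57 \right)} + M{\left(-5 \right)}\right) + 14311 = \left(\frac{-656 + 7 \cdot 57}{-76 + 57} - 12\right) + 14311 = \left(\frac{-656 + 399}{-19} - 12\right) + 14311 = \left(\left(- \frac{1}{19}\right) \left(-257\right) - 12\right) + 14311 = \left(\frac{257}{19} - 12\right) + 14311 = \frac{29}{19} + 14311 = \frac{271938}{19}$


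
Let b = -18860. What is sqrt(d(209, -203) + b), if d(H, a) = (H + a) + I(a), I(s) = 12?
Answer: I*sqrt(18842) ≈ 137.27*I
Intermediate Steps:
d(H, a) = 12 + H + a (d(H, a) = (H + a) + 12 = 12 + H + a)
sqrt(d(209, -203) + b) = sqrt((12 + 209 - 203) - 18860) = sqrt(18 - 18860) = sqrt(-18842) = I*sqrt(18842)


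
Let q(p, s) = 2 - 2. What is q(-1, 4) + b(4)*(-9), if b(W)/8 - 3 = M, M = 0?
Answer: -216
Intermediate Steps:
b(W) = 24 (b(W) = 24 + 8*0 = 24 + 0 = 24)
q(p, s) = 0
q(-1, 4) + b(4)*(-9) = 0 + 24*(-9) = 0 - 216 = -216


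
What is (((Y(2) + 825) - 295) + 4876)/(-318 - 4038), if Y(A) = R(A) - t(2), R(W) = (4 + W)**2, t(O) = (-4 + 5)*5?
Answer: -5437/4356 ≈ -1.2482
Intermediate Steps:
t(O) = 5 (t(O) = 1*5 = 5)
Y(A) = -5 + (4 + A)**2 (Y(A) = (4 + A)**2 - 1*5 = (4 + A)**2 - 5 = -5 + (4 + A)**2)
(((Y(2) + 825) - 295) + 4876)/(-318 - 4038) = ((((-5 + (4 + 2)**2) + 825) - 295) + 4876)/(-318 - 4038) = ((((-5 + 6**2) + 825) - 295) + 4876)/(-4356) = ((((-5 + 36) + 825) - 295) + 4876)*(-1/4356) = (((31 + 825) - 295) + 4876)*(-1/4356) = ((856 - 295) + 4876)*(-1/4356) = (561 + 4876)*(-1/4356) = 5437*(-1/4356) = -5437/4356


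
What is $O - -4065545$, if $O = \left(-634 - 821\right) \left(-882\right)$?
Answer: $5348855$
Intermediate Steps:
$O = 1283310$ ($O = \left(-1455\right) \left(-882\right) = 1283310$)
$O - -4065545 = 1283310 - -4065545 = 1283310 + 4065545 = 5348855$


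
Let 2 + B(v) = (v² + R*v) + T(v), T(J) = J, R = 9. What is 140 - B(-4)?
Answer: 166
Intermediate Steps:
B(v) = -2 + v² + 10*v (B(v) = -2 + ((v² + 9*v) + v) = -2 + (v² + 10*v) = -2 + v² + 10*v)
140 - B(-4) = 140 - (-2 + (-4)² + 10*(-4)) = 140 - (-2 + 16 - 40) = 140 - 1*(-26) = 140 + 26 = 166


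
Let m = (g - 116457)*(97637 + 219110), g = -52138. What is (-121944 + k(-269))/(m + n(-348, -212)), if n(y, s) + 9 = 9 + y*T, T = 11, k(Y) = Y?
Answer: 122213/53401964293 ≈ 2.2885e-6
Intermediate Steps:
m = -53401960465 (m = (-52138 - 116457)*(97637 + 219110) = -168595*316747 = -53401960465)
n(y, s) = 11*y (n(y, s) = -9 + (9 + y*11) = -9 + (9 + 11*y) = 11*y)
(-121944 + k(-269))/(m + n(-348, -212)) = (-121944 - 269)/(-53401960465 + 11*(-348)) = -122213/(-53401960465 - 3828) = -122213/(-53401964293) = -122213*(-1/53401964293) = 122213/53401964293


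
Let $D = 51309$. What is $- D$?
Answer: $-51309$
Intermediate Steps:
$- D = \left(-1\right) 51309 = -51309$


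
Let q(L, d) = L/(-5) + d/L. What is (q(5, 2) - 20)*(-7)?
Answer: 721/5 ≈ 144.20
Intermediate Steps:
q(L, d) = -L/5 + d/L (q(L, d) = L*(-1/5) + d/L = -L/5 + d/L)
(q(5, 2) - 20)*(-7) = ((-1/5*5 + 2/5) - 20)*(-7) = ((-1 + 2*(1/5)) - 20)*(-7) = ((-1 + 2/5) - 20)*(-7) = (-3/5 - 20)*(-7) = -103/5*(-7) = 721/5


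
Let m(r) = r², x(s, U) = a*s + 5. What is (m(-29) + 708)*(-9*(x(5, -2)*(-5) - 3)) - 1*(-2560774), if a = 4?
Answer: 4345222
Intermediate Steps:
x(s, U) = 5 + 4*s (x(s, U) = 4*s + 5 = 5 + 4*s)
(m(-29) + 708)*(-9*(x(5, -2)*(-5) - 3)) - 1*(-2560774) = ((-29)² + 708)*(-9*((5 + 4*5)*(-5) - 3)) - 1*(-2560774) = (841 + 708)*(-9*((5 + 20)*(-5) - 3)) + 2560774 = 1549*(-9*(25*(-5) - 3)) + 2560774 = 1549*(-9*(-125 - 3)) + 2560774 = 1549*(-9*(-128)) + 2560774 = 1549*1152 + 2560774 = 1784448 + 2560774 = 4345222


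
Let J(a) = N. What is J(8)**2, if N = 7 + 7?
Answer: 196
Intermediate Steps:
N = 14
J(a) = 14
J(8)**2 = 14**2 = 196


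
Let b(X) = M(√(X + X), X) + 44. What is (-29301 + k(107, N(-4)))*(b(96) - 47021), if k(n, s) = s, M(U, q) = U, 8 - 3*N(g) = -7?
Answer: 1376238192 - 234368*√3 ≈ 1.3758e+9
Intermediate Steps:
N(g) = 5 (N(g) = 8/3 - ⅓*(-7) = 8/3 + 7/3 = 5)
b(X) = 44 + √2*√X (b(X) = √(X + X) + 44 = √(2*X) + 44 = √2*√X + 44 = 44 + √2*√X)
(-29301 + k(107, N(-4)))*(b(96) - 47021) = (-29301 + 5)*((44 + √2*√96) - 47021) = -29296*((44 + √2*(4*√6)) - 47021) = -29296*((44 + 8*√3) - 47021) = -29296*(-46977 + 8*√3) = 1376238192 - 234368*√3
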